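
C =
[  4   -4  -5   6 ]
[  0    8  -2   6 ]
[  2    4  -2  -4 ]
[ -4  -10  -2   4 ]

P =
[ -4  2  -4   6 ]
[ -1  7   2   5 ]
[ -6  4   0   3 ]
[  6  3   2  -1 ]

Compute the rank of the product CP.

First compute CP:
[[ 54, -22, -12, -17],
 [ 40,  66,  28,  28],
 [-24,  12,  -8,  30],
 [ 62, -74,   4, -84]]
Now row reduce the product.
R2 ← R2 − (20/27)·R1: [0, 2222/27, 332/9, 1096/27]
R3 ← R3 + (4/9)·R1: [0, 20/9, -40/3, 202/9]
R4 ← R4 − (31/27)·R1: [0, -1316/27, 160/9, -1741/27]
R3 ← R3 − (30/1111)·R2: [0, 0, -15920/1111, 23718/1111]
R4 ← R4 + (658/1111)·R2: [0, 0, 44024/1111, -44929/1111]
R4 ← R4 + (5503/1990)·R3: [0, 0, 0, 18502/995]
4 nonzero rows, so rank(CP) = 4.

4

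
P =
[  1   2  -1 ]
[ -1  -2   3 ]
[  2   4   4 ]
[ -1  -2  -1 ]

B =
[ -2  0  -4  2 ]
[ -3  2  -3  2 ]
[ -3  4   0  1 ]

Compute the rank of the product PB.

2

First compute PB:
[[ -5,   0, -10,   5],
 [ -1,   8,  10,  -3],
 [-28,  24, -20,  16],
 [ 11,  -8,  10,  -7]]
Now row reduce the product.
R2 ← R2 − (1/5)·R1: [0, 8, 12, -4]
R3 ← R3 − (28/5)·R1: [0, 24, 36, -12]
R4 ← R4 + (11/5)·R1: [0, -8, -12, 4]
R3 ← R3 − (3)·R2: [0, 0, 0, 0]
R4 ← R4 + R2: [0, 0, 0, 0]
2 nonzero rows, so rank(PB) = 2.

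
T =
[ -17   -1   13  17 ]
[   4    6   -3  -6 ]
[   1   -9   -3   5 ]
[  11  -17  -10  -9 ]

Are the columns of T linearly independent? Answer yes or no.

yes

Row reduce T to echelon form.
R2 ← R2 + (4/17)·R1: [0, 98/17, 1/17, -2]
R3 ← R3 + (1/17)·R1: [0, -154/17, -38/17, 6]
R4 ← R4 + (11/17)·R1: [0, -300/17, -27/17, 2]
R3 ← R3 + (11/7)·R2: [0, 0, -15/7, 20/7]
R4 ← R4 + (150/49)·R2: [0, 0, -69/49, -202/49]
R4 ← R4 − (23/35)·R3: [0, 0, 0, -6]
4 pivots among 4 columns.
Every column is a pivot column, so the columns are linearly independent.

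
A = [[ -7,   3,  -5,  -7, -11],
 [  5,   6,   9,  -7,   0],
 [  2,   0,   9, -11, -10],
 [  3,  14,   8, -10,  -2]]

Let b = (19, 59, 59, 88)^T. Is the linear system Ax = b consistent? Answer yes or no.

yes

Row reduce the augmented matrix [A | b].
R2 ← R2 + (5/7)·R1: [0, 57/7, 38/7, -12, -55/7, 508/7]
R3 ← R3 + (2/7)·R1: [0, 6/7, 53/7, -13, -92/7, 451/7]
R4 ← R4 + (3/7)·R1: [0, 107/7, 41/7, -13, -47/7, 673/7]
R3 ← R3 − (2/19)·R2: [0, 0, 7, -223/19, -234/19, 1079/19]
R4 ← R4 − (107/57)·R2: [0, 0, -13/3, 181/19, 458/57, -2285/57]
R4 ← R4 + (13/21)·R3: [0, 0, 0, 902/399, 164/399, -656/133]
The echelon form has 4 nonzero rows, and every pivot lies in the first 5 columns, so rank(A) = rank([A|b]) = 4.
The system is consistent.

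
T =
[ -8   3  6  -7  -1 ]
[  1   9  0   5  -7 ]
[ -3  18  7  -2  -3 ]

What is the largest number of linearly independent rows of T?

3

Row reduce to echelon form.
R2 ← R2 + (1/8)·R1: [0, 75/8, 3/4, 33/8, -57/8]
R3 ← R3 − (3/8)·R1: [0, 135/8, 19/4, 5/8, -21/8]
R3 ← R3 − (9/5)·R2: [0, 0, 17/5, -34/5, 51/5]
Echelon form has 3 nonzero rows, so rank(T) = 3.
The rank gives the maximum number of linearly independent rows: 3.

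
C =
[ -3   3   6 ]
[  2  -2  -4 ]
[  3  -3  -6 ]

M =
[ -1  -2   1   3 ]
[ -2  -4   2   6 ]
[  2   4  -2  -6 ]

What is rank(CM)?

1

First compute CM:
[[  9,  18,  -9, -27],
 [ -6, -12,   6,  18],
 [ -9, -18,   9,  27]]
Now row reduce the product.
R2 ← R2 + (2/3)·R1: [0, 0, 0, 0]
R3 ← R3 + R1: [0, 0, 0, 0]
1 nonzero row, so rank(CM) = 1.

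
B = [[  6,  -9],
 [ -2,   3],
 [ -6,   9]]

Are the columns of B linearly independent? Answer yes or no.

Row reduce B to echelon form.
R2 ← R2 + (1/3)·R1: [0, 0]
R3 ← R3 + R1: [0, 0]
1 pivot among 2 columns.
Only 1 < 2 pivot columns, so the columns are linearly dependent.

no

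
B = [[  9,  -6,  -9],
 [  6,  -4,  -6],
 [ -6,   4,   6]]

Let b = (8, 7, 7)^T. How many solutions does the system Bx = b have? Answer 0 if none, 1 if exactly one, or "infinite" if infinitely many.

0

Row reduce the augmented matrix [B | b].
R2 ← R2 − (2/3)·R1: [0, 0, 0, 5/3]
R3 ← R3 + (2/3)·R1: [0, 0, 0, 37/3]
R3 ← R3 − (37/5)·R2: [0, 0, 0, 0]
The echelon form has 2 nonzero rows; the last pivot sits in the augmented column, so rank(B) = 1 but rank([B|b]) = 2.
Since the ranks differ, the system is inconsistent.
It has no solutions.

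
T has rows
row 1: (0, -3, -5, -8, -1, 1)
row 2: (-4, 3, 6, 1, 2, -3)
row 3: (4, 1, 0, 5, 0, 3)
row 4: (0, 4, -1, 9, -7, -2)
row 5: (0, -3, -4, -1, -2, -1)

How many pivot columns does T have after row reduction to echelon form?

Row reduce to echelon form.
Swap R1 ↔ R2
R3 ← R3 + R1: [0, 4, 6, 6, 2, 0]
R3 ← R3 + (4/3)·R2: [0, 0, -2/3, -14/3, 2/3, 4/3]
R4 ← R4 + (4/3)·R2: [0, 0, -23/3, -5/3, -25/3, -2/3]
R5 ← R5 − R2: [0, 0, 1, 7, -1, -2]
R4 ← R4 − (23/2)·R3: [0, 0, 0, 52, -16, -16]
R5 ← R5 + (3/2)·R3: [0, 0, 0, 0, 0, 0]
Echelon form has 4 nonzero rows, so rank(T) = 4.
Each nonzero row contributes one pivot column: 4 pivot columns.

4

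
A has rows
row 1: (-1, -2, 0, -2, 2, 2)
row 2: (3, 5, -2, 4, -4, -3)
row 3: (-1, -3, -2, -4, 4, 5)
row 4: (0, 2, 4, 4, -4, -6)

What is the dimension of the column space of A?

Row reduce to echelon form.
R2 ← R2 + (3)·R1: [0, -1, -2, -2, 2, 3]
R3 ← R3 − R1: [0, -1, -2, -2, 2, 3]
R3 ← R3 − R2: [0, 0, 0, 0, 0, 0]
R4 ← R4 + (2)·R2: [0, 0, 0, 0, 0, 0]
Echelon form has 2 nonzero rows, so rank(A) = 2.
The column space has dimension equal to the rank: 2.

2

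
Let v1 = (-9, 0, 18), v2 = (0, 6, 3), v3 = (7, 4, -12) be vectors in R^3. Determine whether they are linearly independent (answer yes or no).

Form the matrix with these vectors as rows and row reduce.
R3 ← R3 + (7/9)·R1: [0, 4, 2]
R3 ← R3 − (2/3)·R2: [0, 0, 0]
2 nonzero rows, so the 3 vectors span a space of dimension 2.
Since 2 < 3, the vectors are linearly dependent.

no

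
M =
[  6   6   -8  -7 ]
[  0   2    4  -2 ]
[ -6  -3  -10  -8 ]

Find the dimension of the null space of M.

1

Row reduce to echelon form.
R3 ← R3 + R1: [0, 3, -18, -15]
R3 ← R3 − (3/2)·R2: [0, 0, -24, -12]
3 nonzero rows, so rank(M) = 3.
M has 4 columns; by rank–nullity, nullity = 4 − 3 = 1.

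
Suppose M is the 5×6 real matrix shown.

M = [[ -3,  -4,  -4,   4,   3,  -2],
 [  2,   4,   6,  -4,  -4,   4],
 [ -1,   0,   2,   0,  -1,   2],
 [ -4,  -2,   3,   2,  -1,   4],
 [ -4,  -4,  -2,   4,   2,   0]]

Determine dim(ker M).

4

Row reduce to echelon form.
R2 ← R2 + (2/3)·R1: [0, 4/3, 10/3, -4/3, -2, 8/3]
R3 ← R3 − (1/3)·R1: [0, 4/3, 10/3, -4/3, -2, 8/3]
R4 ← R4 − (4/3)·R1: [0, 10/3, 25/3, -10/3, -5, 20/3]
R5 ← R5 − (4/3)·R1: [0, 4/3, 10/3, -4/3, -2, 8/3]
R3 ← R3 − R2: [0, 0, 0, 0, 0, 0]
R4 ← R4 − (5/2)·R2: [0, 0, 0, 0, 0, 0]
R5 ← R5 − R2: [0, 0, 0, 0, 0, 0]
2 nonzero rows, so rank(M) = 2.
M has 6 columns; by rank–nullity, nullity = 6 − 2 = 4.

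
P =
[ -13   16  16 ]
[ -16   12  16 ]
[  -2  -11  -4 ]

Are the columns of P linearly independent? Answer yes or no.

no

Row reduce P to echelon form.
R2 ← R2 − (16/13)·R1: [0, -100/13, -48/13]
R3 ← R3 − (2/13)·R1: [0, -175/13, -84/13]
R3 ← R3 − (7/4)·R2: [0, 0, 0]
2 pivots among 3 columns.
Only 2 < 3 pivot columns, so the columns are linearly dependent.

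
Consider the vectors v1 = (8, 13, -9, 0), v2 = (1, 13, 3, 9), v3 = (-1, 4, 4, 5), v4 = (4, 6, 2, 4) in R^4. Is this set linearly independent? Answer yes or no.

no

Form the matrix with these vectors as rows and row reduce.
R2 ← R2 − (1/8)·R1: [0, 91/8, 33/8, 9]
R3 ← R3 + (1/8)·R1: [0, 45/8, 23/8, 5]
R4 ← R4 − (1/2)·R1: [0, -1/2, 13/2, 4]
R3 ← R3 − (45/91)·R2: [0, 0, 76/91, 50/91]
R4 ← R4 + (4/91)·R2: [0, 0, 608/91, 400/91]
R4 ← R4 − (8)·R3: [0, 0, 0, 0]
3 nonzero rows, so the 4 vectors span a space of dimension 3.
Since 3 < 4, the vectors are linearly dependent.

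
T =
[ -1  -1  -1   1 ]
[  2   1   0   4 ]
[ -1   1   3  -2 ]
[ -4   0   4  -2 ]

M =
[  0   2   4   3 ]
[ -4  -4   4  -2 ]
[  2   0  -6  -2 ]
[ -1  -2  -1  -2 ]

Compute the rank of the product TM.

First compute TM:
[[  1,   0,  -3,  -1],
 [ -8,  -8,   8,  -4],
 [  4,  -2, -16,  -7],
 [ 10,  -4, -38, -16]]
Now row reduce the product.
R2 ← R2 + (8)·R1: [0, -8, -16, -12]
R3 ← R3 − (4)·R1: [0, -2, -4, -3]
R4 ← R4 − (10)·R1: [0, -4, -8, -6]
R3 ← R3 − (1/4)·R2: [0, 0, 0, 0]
R4 ← R4 − (1/2)·R2: [0, 0, 0, 0]
2 nonzero rows, so rank(TM) = 2.

2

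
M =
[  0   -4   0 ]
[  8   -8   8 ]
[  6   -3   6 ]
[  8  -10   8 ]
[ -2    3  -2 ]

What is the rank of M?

2

Row reduce to echelon form.
Swap R1 ↔ R2
R3 ← R3 − (3/4)·R1: [0, 3, 0]
R4 ← R4 − R1: [0, -2, 0]
R5 ← R5 + (1/4)·R1: [0, 1, 0]
R3 ← R3 + (3/4)·R2: [0, 0, 0]
R4 ← R4 − (1/2)·R2: [0, 0, 0]
R5 ← R5 + (1/4)·R2: [0, 0, 0]
Echelon form has 2 nonzero rows, so rank(M) = 2.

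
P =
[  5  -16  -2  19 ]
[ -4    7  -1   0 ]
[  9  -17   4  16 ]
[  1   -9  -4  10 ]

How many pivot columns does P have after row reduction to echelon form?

4

Row reduce to echelon form.
R2 ← R2 + (4/5)·R1: [0, -29/5, -13/5, 76/5]
R3 ← R3 − (9/5)·R1: [0, 59/5, 38/5, -91/5]
R4 ← R4 − (1/5)·R1: [0, -29/5, -18/5, 31/5]
R3 ← R3 + (59/29)·R2: [0, 0, 67/29, 369/29]
R4 ← R4 − R2: [0, 0, -1, -9]
R4 ← R4 + (29/67)·R3: [0, 0, 0, -234/67]
Echelon form has 4 nonzero rows, so rank(P) = 4.
Each nonzero row contributes one pivot column: 4 pivot columns.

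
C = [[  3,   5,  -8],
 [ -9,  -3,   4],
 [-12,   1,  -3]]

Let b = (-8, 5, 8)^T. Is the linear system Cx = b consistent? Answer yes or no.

Row reduce the augmented matrix [C | b].
R2 ← R2 + (3)·R1: [0, 12, -20, -19]
R3 ← R3 + (4)·R1: [0, 21, -35, -24]
R3 ← R3 − (7/4)·R2: [0, 0, 0, 37/4]
The echelon form has 3 nonzero rows; the last pivot sits in the augmented column, so rank(C) = 2 but rank([C|b]) = 3.
Since the ranks differ, the system is inconsistent.

no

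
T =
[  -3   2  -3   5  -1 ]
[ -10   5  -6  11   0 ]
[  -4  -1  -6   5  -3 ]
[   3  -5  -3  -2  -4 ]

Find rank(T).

Row reduce to echelon form.
R2 ← R2 − (10/3)·R1: [0, -5/3, 4, -17/3, 10/3]
R3 ← R3 − (4/3)·R1: [0, -11/3, -2, -5/3, -5/3]
R4 ← R4 + R1: [0, -3, -6, 3, -5]
R3 ← R3 − (11/5)·R2: [0, 0, -54/5, 54/5, -9]
R4 ← R4 − (9/5)·R2: [0, 0, -66/5, 66/5, -11]
R4 ← R4 − (11/9)·R3: [0, 0, 0, 0, 0]
Echelon form has 3 nonzero rows, so rank(T) = 3.

3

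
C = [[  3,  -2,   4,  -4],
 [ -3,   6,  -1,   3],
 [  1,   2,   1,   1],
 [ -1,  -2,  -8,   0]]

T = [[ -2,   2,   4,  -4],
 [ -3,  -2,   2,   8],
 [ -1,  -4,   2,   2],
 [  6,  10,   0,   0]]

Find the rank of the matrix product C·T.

4

First compute CT:
[[-28, -46,  16, -20],
 [  7,  16,  -2,  58],
 [ -3,   4,  10,  14],
 [ 16,  34, -24, -28]]
Now row reduce the product.
R2 ← R2 + (1/4)·R1: [0, 9/2, 2, 53]
R3 ← R3 − (3/28)·R1: [0, 125/14, 58/7, 113/7]
R4 ← R4 + (4/7)·R1: [0, 54/7, -104/7, -276/7]
R3 ← R3 − (125/63)·R2: [0, 0, 272/63, -5608/63]
R4 ← R4 − (12/7)·R2: [0, 0, -128/7, -912/7]
R4 ← R4 + (72/17)·R3: [0, 0, 0, -8624/17]
4 nonzero rows, so rank(CT) = 4.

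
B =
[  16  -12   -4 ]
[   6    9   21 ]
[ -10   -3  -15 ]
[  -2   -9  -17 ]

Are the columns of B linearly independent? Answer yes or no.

no

Row reduce B to echelon form.
R2 ← R2 − (3/8)·R1: [0, 27/2, 45/2]
R3 ← R3 + (5/8)·R1: [0, -21/2, -35/2]
R4 ← R4 + (1/8)·R1: [0, -21/2, -35/2]
R3 ← R3 + (7/9)·R2: [0, 0, 0]
R4 ← R4 + (7/9)·R2: [0, 0, 0]
2 pivots among 3 columns.
Only 2 < 3 pivot columns, so the columns are linearly dependent.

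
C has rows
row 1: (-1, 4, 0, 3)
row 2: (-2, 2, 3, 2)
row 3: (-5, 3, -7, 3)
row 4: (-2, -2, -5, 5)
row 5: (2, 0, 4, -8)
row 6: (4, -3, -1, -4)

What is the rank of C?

4

Row reduce to echelon form.
R2 ← R2 − (2)·R1: [0, -6, 3, -4]
R3 ← R3 − (5)·R1: [0, -17, -7, -12]
R4 ← R4 − (2)·R1: [0, -10, -5, -1]
R5 ← R5 + (2)·R1: [0, 8, 4, -2]
R6 ← R6 + (4)·R1: [0, 13, -1, 8]
R3 ← R3 − (17/6)·R2: [0, 0, -31/2, -2/3]
R4 ← R4 − (5/3)·R2: [0, 0, -10, 17/3]
R5 ← R5 + (4/3)·R2: [0, 0, 8, -22/3]
R6 ← R6 + (13/6)·R2: [0, 0, 11/2, -2/3]
R4 ← R4 − (20/31)·R3: [0, 0, 0, 189/31]
R5 ← R5 + (16/31)·R3: [0, 0, 0, -238/31]
R6 ← R6 + (11/31)·R3: [0, 0, 0, -28/31]
R5 ← R5 + (34/27)·R4: [0, 0, 0, 0]
R6 ← R6 + (4/27)·R4: [0, 0, 0, 0]
Echelon form has 4 nonzero rows, so rank(C) = 4.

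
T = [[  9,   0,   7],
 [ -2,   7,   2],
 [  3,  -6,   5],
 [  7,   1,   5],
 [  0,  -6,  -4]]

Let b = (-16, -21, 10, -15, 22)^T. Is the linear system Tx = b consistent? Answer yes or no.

yes

Row reduce the augmented matrix [T | b].
R2 ← R2 + (2/9)·R1: [0, 7, 32/9, -221/9]
R3 ← R3 − (1/3)·R1: [0, -6, 8/3, 46/3]
R4 ← R4 − (7/9)·R1: [0, 1, -4/9, -23/9]
R3 ← R3 + (6/7)·R2: [0, 0, 40/7, -40/7]
R4 ← R4 − (1/7)·R2: [0, 0, -20/21, 20/21]
R5 ← R5 + (6/7)·R2: [0, 0, -20/21, 20/21]
R4 ← R4 + (1/6)·R3: [0, 0, 0, 0]
R5 ← R5 + (1/6)·R3: [0, 0, 0, 0]
The echelon form has 3 nonzero rows, and every pivot lies in the first 3 columns, so rank(T) = rank([T|b]) = 3.
The system is consistent.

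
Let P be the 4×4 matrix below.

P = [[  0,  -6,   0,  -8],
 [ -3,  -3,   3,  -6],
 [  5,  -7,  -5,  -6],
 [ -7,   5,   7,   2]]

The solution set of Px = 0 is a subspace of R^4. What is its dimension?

Row reduce to echelon form.
Swap R1 ↔ R2
R3 ← R3 + (5/3)·R1: [0, -12, 0, -16]
R4 ← R4 − (7/3)·R1: [0, 12, 0, 16]
R3 ← R3 − (2)·R2: [0, 0, 0, 0]
R4 ← R4 + (2)·R2: [0, 0, 0, 0]
2 nonzero rows, so rank(P) = 2.
P has 4 columns; by rank–nullity, nullity = 4 − 2 = 2.

2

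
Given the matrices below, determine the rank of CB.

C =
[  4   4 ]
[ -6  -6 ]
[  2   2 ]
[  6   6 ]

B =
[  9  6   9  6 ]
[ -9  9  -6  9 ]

1

First compute CB:
[[  0,  60,  12,  60],
 [  0, -90, -18, -90],
 [  0,  30,   6,  30],
 [  0,  90,  18,  90]]
Now row reduce the product.
R2 ← R2 + (3/2)·R1: [0, 0, 0, 0]
R3 ← R3 − (1/2)·R1: [0, 0, 0, 0]
R4 ← R4 − (3/2)·R1: [0, 0, 0, 0]
1 nonzero row, so rank(CB) = 1.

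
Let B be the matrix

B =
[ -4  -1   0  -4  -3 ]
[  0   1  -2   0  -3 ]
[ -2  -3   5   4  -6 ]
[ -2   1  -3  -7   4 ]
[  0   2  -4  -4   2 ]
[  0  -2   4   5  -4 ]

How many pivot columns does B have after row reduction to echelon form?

Row reduce to echelon form.
R3 ← R3 − (1/2)·R1: [0, -5/2, 5, 6, -9/2]
R4 ← R4 − (1/2)·R1: [0, 3/2, -3, -5, 11/2]
R3 ← R3 + (5/2)·R2: [0, 0, 0, 6, -12]
R4 ← R4 − (3/2)·R2: [0, 0, 0, -5, 10]
R5 ← R5 − (2)·R2: [0, 0, 0, -4, 8]
R6 ← R6 + (2)·R2: [0, 0, 0, 5, -10]
R4 ← R4 + (5/6)·R3: [0, 0, 0, 0, 0]
R5 ← R5 + (2/3)·R3: [0, 0, 0, 0, 0]
R6 ← R6 − (5/6)·R3: [0, 0, 0, 0, 0]
Echelon form has 3 nonzero rows, so rank(B) = 3.
Each nonzero row contributes one pivot column: 3 pivot columns.

3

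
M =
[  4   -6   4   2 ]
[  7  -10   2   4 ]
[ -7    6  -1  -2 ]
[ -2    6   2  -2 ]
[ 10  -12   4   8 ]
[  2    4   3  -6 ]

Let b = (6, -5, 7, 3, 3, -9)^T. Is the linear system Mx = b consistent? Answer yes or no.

no

Row reduce the augmented matrix [M | b].
R2 ← R2 − (7/4)·R1: [0, 1/2, -5, 1/2, -31/2]
R3 ← R3 + (7/4)·R1: [0, -9/2, 6, 3/2, 35/2]
R4 ← R4 + (1/2)·R1: [0, 3, 4, -1, 6]
R5 ← R5 − (5/2)·R1: [0, 3, -6, 3, -12]
R6 ← R6 − (1/2)·R1: [0, 7, 1, -7, -12]
R3 ← R3 + (9)·R2: [0, 0, -39, 6, -122]
R4 ← R4 − (6)·R2: [0, 0, 34, -4, 99]
R5 ← R5 − (6)·R2: [0, 0, 24, 0, 81]
R6 ← R6 − (14)·R2: [0, 0, 71, -14, 205]
R4 ← R4 + (34/39)·R3: [0, 0, 0, 16/13, -287/39]
R5 ← R5 + (8/13)·R3: [0, 0, 0, 48/13, 77/13]
R6 ← R6 + (71/39)·R3: [0, 0, 0, -40/13, -667/39]
R5 ← R5 − (3)·R4: [0, 0, 0, 0, 28]
R6 ← R6 + (5/2)·R4: [0, 0, 0, 0, -71/2]
R6 ← R6 + (71/56)·R5: [0, 0, 0, 0, 0]
The echelon form has 5 nonzero rows; the last pivot sits in the augmented column, so rank(M) = 4 but rank([M|b]) = 5.
Since the ranks differ, the system is inconsistent.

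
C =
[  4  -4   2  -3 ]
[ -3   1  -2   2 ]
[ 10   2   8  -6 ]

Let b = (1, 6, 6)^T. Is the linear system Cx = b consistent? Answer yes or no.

Row reduce the augmented matrix [C | b].
R2 ← R2 + (3/4)·R1: [0, -2, -1/2, -1/4, 27/4]
R3 ← R3 − (5/2)·R1: [0, 12, 3, 3/2, 7/2]
R3 ← R3 + (6)·R2: [0, 0, 0, 0, 44]
The echelon form has 3 nonzero rows; the last pivot sits in the augmented column, so rank(C) = 2 but rank([C|b]) = 3.
Since the ranks differ, the system is inconsistent.

no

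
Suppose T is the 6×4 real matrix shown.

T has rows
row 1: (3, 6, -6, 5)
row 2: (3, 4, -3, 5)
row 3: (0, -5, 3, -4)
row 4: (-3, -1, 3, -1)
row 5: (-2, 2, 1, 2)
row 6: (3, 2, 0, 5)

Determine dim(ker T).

1

Row reduce to echelon form.
R2 ← R2 − R1: [0, -2, 3, 0]
R4 ← R4 + R1: [0, 5, -3, 4]
R5 ← R5 + (2/3)·R1: [0, 6, -3, 16/3]
R6 ← R6 − R1: [0, -4, 6, 0]
R3 ← R3 − (5/2)·R2: [0, 0, -9/2, -4]
R4 ← R4 + (5/2)·R2: [0, 0, 9/2, 4]
R5 ← R5 + (3)·R2: [0, 0, 6, 16/3]
R6 ← R6 − (2)·R2: [0, 0, 0, 0]
R4 ← R4 + R3: [0, 0, 0, 0]
R5 ← R5 + (4/3)·R3: [0, 0, 0, 0]
3 nonzero rows, so rank(T) = 3.
T has 4 columns; by rank–nullity, nullity = 4 − 3 = 1.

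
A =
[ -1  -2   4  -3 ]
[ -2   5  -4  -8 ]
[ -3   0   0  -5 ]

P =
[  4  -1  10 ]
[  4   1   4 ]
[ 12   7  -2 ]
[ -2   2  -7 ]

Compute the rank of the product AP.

First compute AP:
[[ 42,  21,  -5],
 [-20, -37,  64],
 [ -2,  -7,   5]]
Now row reduce the product.
R2 ← R2 + (10/21)·R1: [0, -27, 1294/21]
R3 ← R3 + (1/21)·R1: [0, -6, 100/21]
R3 ← R3 − (2/9)·R2: [0, 0, -1688/189]
3 nonzero rows, so rank(AP) = 3.

3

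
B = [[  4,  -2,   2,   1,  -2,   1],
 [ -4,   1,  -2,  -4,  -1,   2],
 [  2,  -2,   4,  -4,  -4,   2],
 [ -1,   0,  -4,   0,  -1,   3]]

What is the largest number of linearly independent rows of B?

Row reduce to echelon form.
R2 ← R2 + R1: [0, -1, 0, -3, -3, 3]
R3 ← R3 − (1/2)·R1: [0, -1, 3, -9/2, -3, 3/2]
R4 ← R4 + (1/4)·R1: [0, -1/2, -7/2, 1/4, -3/2, 13/4]
R3 ← R3 − R2: [0, 0, 3, -3/2, 0, -3/2]
R4 ← R4 − (1/2)·R2: [0, 0, -7/2, 7/4, 0, 7/4]
R4 ← R4 + (7/6)·R3: [0, 0, 0, 0, 0, 0]
Echelon form has 3 nonzero rows, so rank(B) = 3.
The rank gives the maximum number of linearly independent rows: 3.

3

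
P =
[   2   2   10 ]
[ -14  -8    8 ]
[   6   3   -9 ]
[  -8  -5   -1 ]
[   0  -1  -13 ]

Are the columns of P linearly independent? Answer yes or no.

Row reduce P to echelon form.
R2 ← R2 + (7)·R1: [0, 6, 78]
R3 ← R3 − (3)·R1: [0, -3, -39]
R4 ← R4 + (4)·R1: [0, 3, 39]
R3 ← R3 + (1/2)·R2: [0, 0, 0]
R4 ← R4 − (1/2)·R2: [0, 0, 0]
R5 ← R5 + (1/6)·R2: [0, 0, 0]
2 pivots among 3 columns.
Only 2 < 3 pivot columns, so the columns are linearly dependent.

no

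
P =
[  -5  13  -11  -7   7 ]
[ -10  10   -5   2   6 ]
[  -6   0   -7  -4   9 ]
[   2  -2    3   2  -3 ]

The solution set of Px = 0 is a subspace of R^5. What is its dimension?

1

Row reduce to echelon form.
R2 ← R2 − (2)·R1: [0, -16, 17, 16, -8]
R3 ← R3 − (6/5)·R1: [0, -78/5, 31/5, 22/5, 3/5]
R4 ← R4 + (2/5)·R1: [0, 16/5, -7/5, -4/5, -1/5]
R3 ← R3 − (39/40)·R2: [0, 0, -83/8, -56/5, 42/5]
R4 ← R4 + (1/5)·R2: [0, 0, 2, 12/5, -9/5]
R4 ← R4 + (16/83)·R3: [0, 0, 0, 20/83, -15/83]
4 nonzero rows, so rank(P) = 4.
P has 5 columns; by rank–nullity, nullity = 5 − 4 = 1.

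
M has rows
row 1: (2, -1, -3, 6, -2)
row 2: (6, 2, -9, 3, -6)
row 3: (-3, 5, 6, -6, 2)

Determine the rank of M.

3

Row reduce to echelon form.
R2 ← R2 − (3)·R1: [0, 5, 0, -15, 0]
R3 ← R3 + (3/2)·R1: [0, 7/2, 3/2, 3, -1]
R3 ← R3 − (7/10)·R2: [0, 0, 3/2, 27/2, -1]
Echelon form has 3 nonzero rows, so rank(M) = 3.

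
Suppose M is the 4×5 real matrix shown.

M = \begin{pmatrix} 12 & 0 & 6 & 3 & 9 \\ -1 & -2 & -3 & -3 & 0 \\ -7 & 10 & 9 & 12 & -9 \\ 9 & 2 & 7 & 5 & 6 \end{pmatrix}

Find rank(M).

Row reduce to echelon form.
R2 ← R2 + (1/12)·R1: [0, -2, -5/2, -11/4, 3/4]
R3 ← R3 + (7/12)·R1: [0, 10, 25/2, 55/4, -15/4]
R4 ← R4 − (3/4)·R1: [0, 2, 5/2, 11/4, -3/4]
R3 ← R3 + (5)·R2: [0, 0, 0, 0, 0]
R4 ← R4 + R2: [0, 0, 0, 0, 0]
Echelon form has 2 nonzero rows, so rank(M) = 2.

2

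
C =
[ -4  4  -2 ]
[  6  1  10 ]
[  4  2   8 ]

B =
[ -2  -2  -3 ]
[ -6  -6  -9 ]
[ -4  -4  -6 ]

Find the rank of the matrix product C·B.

First compute CB:
[[ -8,  -8, -12],
 [-58, -58, -87],
 [-52, -52, -78]]
Now row reduce the product.
R2 ← R2 − (29/4)·R1: [0, 0, 0]
R3 ← R3 − (13/2)·R1: [0, 0, 0]
1 nonzero row, so rank(CB) = 1.

1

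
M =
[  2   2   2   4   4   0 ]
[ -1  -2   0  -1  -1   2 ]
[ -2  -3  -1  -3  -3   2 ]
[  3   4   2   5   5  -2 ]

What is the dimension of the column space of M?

2

Row reduce to echelon form.
R2 ← R2 + (1/2)·R1: [0, -1, 1, 1, 1, 2]
R3 ← R3 + R1: [0, -1, 1, 1, 1, 2]
R4 ← R4 − (3/2)·R1: [0, 1, -1, -1, -1, -2]
R3 ← R3 − R2: [0, 0, 0, 0, 0, 0]
R4 ← R4 + R2: [0, 0, 0, 0, 0, 0]
Echelon form has 2 nonzero rows, so rank(M) = 2.
The column space has dimension equal to the rank: 2.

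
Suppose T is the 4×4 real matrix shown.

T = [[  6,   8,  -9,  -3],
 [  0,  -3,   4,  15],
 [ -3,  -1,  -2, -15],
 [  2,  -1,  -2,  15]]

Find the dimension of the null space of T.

Row reduce to echelon form.
R3 ← R3 + (1/2)·R1: [0, 3, -13/2, -33/2]
R4 ← R4 − (1/3)·R1: [0, -11/3, 1, 16]
R3 ← R3 + R2: [0, 0, -5/2, -3/2]
R4 ← R4 − (11/9)·R2: [0, 0, -35/9, -7/3]
R4 ← R4 − (14/9)·R3: [0, 0, 0, 0]
3 nonzero rows, so rank(T) = 3.
T has 4 columns; by rank–nullity, nullity = 4 − 3 = 1.

1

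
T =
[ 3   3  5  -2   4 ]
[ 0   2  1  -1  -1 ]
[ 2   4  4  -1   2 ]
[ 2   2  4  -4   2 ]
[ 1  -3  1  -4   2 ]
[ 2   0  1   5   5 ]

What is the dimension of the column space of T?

3

Row reduce to echelon form.
R3 ← R3 − (2/3)·R1: [0, 2, 2/3, 1/3, -2/3]
R4 ← R4 − (2/3)·R1: [0, 0, 2/3, -8/3, -2/3]
R5 ← R5 − (1/3)·R1: [0, -4, -2/3, -10/3, 2/3]
R6 ← R6 − (2/3)·R1: [0, -2, -7/3, 19/3, 7/3]
R3 ← R3 − R2: [0, 0, -1/3, 4/3, 1/3]
R5 ← R5 + (2)·R2: [0, 0, 4/3, -16/3, -4/3]
R6 ← R6 + R2: [0, 0, -4/3, 16/3, 4/3]
R4 ← R4 + (2)·R3: [0, 0, 0, 0, 0]
R5 ← R5 + (4)·R3: [0, 0, 0, 0, 0]
R6 ← R6 − (4)·R3: [0, 0, 0, 0, 0]
Echelon form has 3 nonzero rows, so rank(T) = 3.
The column space has dimension equal to the rank: 3.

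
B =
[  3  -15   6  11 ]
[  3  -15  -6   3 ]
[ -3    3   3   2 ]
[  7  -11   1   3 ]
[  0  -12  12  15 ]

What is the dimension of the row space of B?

3

Row reduce to echelon form.
R2 ← R2 − R1: [0, 0, -12, -8]
R3 ← R3 + R1: [0, -12, 9, 13]
R4 ← R4 − (7/3)·R1: [0, 24, -13, -68/3]
Swap R2 ↔ R3
R4 ← R4 + (2)·R2: [0, 0, 5, 10/3]
R5 ← R5 − R2: [0, 0, 3, 2]
R4 ← R4 + (5/12)·R3: [0, 0, 0, 0]
R5 ← R5 + (1/4)·R3: [0, 0, 0, 0]
Echelon form has 3 nonzero rows, so rank(B) = 3.
The row space has dimension equal to the rank: 3.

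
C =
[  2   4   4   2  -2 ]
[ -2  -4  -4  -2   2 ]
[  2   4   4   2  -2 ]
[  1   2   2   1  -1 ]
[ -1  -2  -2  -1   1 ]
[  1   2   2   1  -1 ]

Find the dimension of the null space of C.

Row reduce to echelon form.
R2 ← R2 + R1: [0, 0, 0, 0, 0]
R3 ← R3 − R1: [0, 0, 0, 0, 0]
R4 ← R4 − (1/2)·R1: [0, 0, 0, 0, 0]
R5 ← R5 + (1/2)·R1: [0, 0, 0, 0, 0]
R6 ← R6 − (1/2)·R1: [0, 0, 0, 0, 0]
1 nonzero row, so rank(C) = 1.
C has 5 columns; by rank–nullity, nullity = 5 − 1 = 4.

4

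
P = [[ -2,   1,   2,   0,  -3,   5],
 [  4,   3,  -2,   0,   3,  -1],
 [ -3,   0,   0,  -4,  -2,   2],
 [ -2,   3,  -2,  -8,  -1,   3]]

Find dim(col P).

3

Row reduce to echelon form.
R2 ← R2 + (2)·R1: [0, 5, 2, 0, -3, 9]
R3 ← R3 − (3/2)·R1: [0, -3/2, -3, -4, 5/2, -11/2]
R4 ← R4 − R1: [0, 2, -4, -8, 2, -2]
R3 ← R3 + (3/10)·R2: [0, 0, -12/5, -4, 8/5, -14/5]
R4 ← R4 − (2/5)·R2: [0, 0, -24/5, -8, 16/5, -28/5]
R4 ← R4 − (2)·R3: [0, 0, 0, 0, 0, 0]
Echelon form has 3 nonzero rows, so rank(P) = 3.
The column space has dimension equal to the rank: 3.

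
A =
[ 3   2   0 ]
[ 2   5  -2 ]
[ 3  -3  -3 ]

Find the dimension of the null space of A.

0

Row reduce to echelon form.
R2 ← R2 − (2/3)·R1: [0, 11/3, -2]
R3 ← R3 − R1: [0, -5, -3]
R3 ← R3 + (15/11)·R2: [0, 0, -63/11]
3 nonzero rows, so rank(A) = 3.
A has 3 columns; by rank–nullity, nullity = 3 − 3 = 0.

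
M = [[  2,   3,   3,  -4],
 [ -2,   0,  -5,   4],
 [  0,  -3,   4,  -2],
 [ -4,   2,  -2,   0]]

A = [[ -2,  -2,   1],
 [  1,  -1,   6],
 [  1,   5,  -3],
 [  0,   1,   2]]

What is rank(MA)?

3

First compute MA:
[[  2,   4,   3],
 [ -1, -17,  21],
 [  1,  21, -34],
 [  8,  -4,  14]]
Now row reduce the product.
R2 ← R2 + (1/2)·R1: [0, -15, 45/2]
R3 ← R3 − (1/2)·R1: [0, 19, -71/2]
R4 ← R4 − (4)·R1: [0, -20, 2]
R3 ← R3 + (19/15)·R2: [0, 0, -7]
R4 ← R4 − (4/3)·R2: [0, 0, -28]
R4 ← R4 − (4)·R3: [0, 0, 0]
3 nonzero rows, so rank(MA) = 3.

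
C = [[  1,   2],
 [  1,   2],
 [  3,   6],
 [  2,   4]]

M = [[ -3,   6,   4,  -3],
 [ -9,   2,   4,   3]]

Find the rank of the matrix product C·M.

First compute CM:
[[-21,  10,  12,   3],
 [-21,  10,  12,   3],
 [-63,  30,  36,   9],
 [-42,  20,  24,   6]]
Now row reduce the product.
R2 ← R2 − R1: [0, 0, 0, 0]
R3 ← R3 − (3)·R1: [0, 0, 0, 0]
R4 ← R4 − (2)·R1: [0, 0, 0, 0]
1 nonzero row, so rank(CM) = 1.

1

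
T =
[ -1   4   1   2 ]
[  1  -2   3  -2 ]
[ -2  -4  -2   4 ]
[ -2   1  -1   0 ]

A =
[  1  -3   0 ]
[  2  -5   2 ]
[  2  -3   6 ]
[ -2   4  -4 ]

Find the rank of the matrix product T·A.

2

First compute TA:
[[  5, -12,   6],
 [  7, -10,  22],
 [-22,  48, -36],
 [ -2,   4,  -4]]
Now row reduce the product.
R2 ← R2 − (7/5)·R1: [0, 34/5, 68/5]
R3 ← R3 + (22/5)·R1: [0, -24/5, -48/5]
R4 ← R4 + (2/5)·R1: [0, -4/5, -8/5]
R3 ← R3 + (12/17)·R2: [0, 0, 0]
R4 ← R4 + (2/17)·R2: [0, 0, 0]
2 nonzero rows, so rank(TA) = 2.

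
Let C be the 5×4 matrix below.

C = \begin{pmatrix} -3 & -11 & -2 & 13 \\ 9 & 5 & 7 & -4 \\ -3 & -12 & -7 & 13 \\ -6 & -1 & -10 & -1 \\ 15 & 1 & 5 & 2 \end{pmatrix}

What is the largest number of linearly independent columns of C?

Row reduce to echelon form.
R2 ← R2 + (3)·R1: [0, -28, 1, 35]
R3 ← R3 − R1: [0, -1, -5, 0]
R4 ← R4 − (2)·R1: [0, 21, -6, -27]
R5 ← R5 + (5)·R1: [0, -54, -5, 67]
R3 ← R3 − (1/28)·R2: [0, 0, -141/28, -5/4]
R4 ← R4 + (3/4)·R2: [0, 0, -21/4, -3/4]
R5 ← R5 − (27/14)·R2: [0, 0, -97/14, -1/2]
R4 ← R4 − (49/47)·R3: [0, 0, 0, 26/47]
R5 ← R5 − (194/141)·R3: [0, 0, 0, 172/141]
R5 ← R5 − (86/39)·R4: [0, 0, 0, 0]
Echelon form has 4 nonzero rows, so rank(C) = 4.
The rank gives the maximum number of linearly independent columns: 4.

4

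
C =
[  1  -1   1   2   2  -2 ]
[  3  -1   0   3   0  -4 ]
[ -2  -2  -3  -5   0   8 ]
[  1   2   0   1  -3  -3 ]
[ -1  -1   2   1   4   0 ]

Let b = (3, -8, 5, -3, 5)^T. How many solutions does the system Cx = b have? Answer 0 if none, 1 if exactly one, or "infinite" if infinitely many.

Row reduce the augmented matrix [C | b].
R2 ← R2 − (3)·R1: [0, 2, -3, -3, -6, 2, -17]
R3 ← R3 + (2)·R1: [0, -4, -1, -1, 4, 4, 11]
R4 ← R4 − R1: [0, 3, -1, -1, -5, -1, -6]
R5 ← R5 + R1: [0, -2, 3, 3, 6, -2, 8]
R3 ← R3 + (2)·R2: [0, 0, -7, -7, -8, 8, -23]
R4 ← R4 − (3/2)·R2: [0, 0, 7/2, 7/2, 4, -4, 39/2]
R5 ← R5 + R2: [0, 0, 0, 0, 0, 0, -9]
R4 ← R4 + (1/2)·R3: [0, 0, 0, 0, 0, 0, 8]
R5 ← R5 + (9/8)·R4: [0, 0, 0, 0, 0, 0, 0]
The echelon form has 4 nonzero rows; the last pivot sits in the augmented column, so rank(C) = 3 but rank([C|b]) = 4.
Since the ranks differ, the system is inconsistent.
It has no solutions.

0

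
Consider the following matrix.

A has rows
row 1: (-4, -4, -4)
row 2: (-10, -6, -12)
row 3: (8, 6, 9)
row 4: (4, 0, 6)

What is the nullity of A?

1

Row reduce to echelon form.
R2 ← R2 − (5/2)·R1: [0, 4, -2]
R3 ← R3 + (2)·R1: [0, -2, 1]
R4 ← R4 + R1: [0, -4, 2]
R3 ← R3 + (1/2)·R2: [0, 0, 0]
R4 ← R4 + R2: [0, 0, 0]
2 nonzero rows, so rank(A) = 2.
A has 3 columns; by rank–nullity, nullity = 3 − 2 = 1.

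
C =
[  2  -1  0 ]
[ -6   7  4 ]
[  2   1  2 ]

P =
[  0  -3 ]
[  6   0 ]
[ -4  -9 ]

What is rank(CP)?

First compute CP:
[[ -6,  -6],
 [ 26, -18],
 [ -2, -24]]
Now row reduce the product.
R2 ← R2 + (13/3)·R1: [0, -44]
R3 ← R3 − (1/3)·R1: [0, -22]
R3 ← R3 − (1/2)·R2: [0, 0]
2 nonzero rows, so rank(CP) = 2.

2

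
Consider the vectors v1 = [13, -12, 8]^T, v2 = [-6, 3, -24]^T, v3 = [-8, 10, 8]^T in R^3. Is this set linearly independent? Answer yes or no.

Form the matrix with these vectors as rows and row reduce.
R2 ← R2 + (6/13)·R1: [0, -33/13, -264/13]
R3 ← R3 + (8/13)·R1: [0, 34/13, 168/13]
R3 ← R3 + (34/33)·R2: [0, 0, -8]
3 nonzero rows, so the 3 vectors span a space of dimension 3.
Since 3 = 3, the vectors are linearly independent.

yes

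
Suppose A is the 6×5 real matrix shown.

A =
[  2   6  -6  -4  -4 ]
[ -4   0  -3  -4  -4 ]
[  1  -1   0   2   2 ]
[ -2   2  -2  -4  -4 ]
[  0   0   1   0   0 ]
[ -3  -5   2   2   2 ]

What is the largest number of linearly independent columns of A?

3

Row reduce to echelon form.
R2 ← R2 + (2)·R1: [0, 12, -15, -12, -12]
R3 ← R3 − (1/2)·R1: [0, -4, 3, 4, 4]
R4 ← R4 + R1: [0, 8, -8, -8, -8]
R6 ← R6 + (3/2)·R1: [0, 4, -7, -4, -4]
R3 ← R3 + (1/3)·R2: [0, 0, -2, 0, 0]
R4 ← R4 − (2/3)·R2: [0, 0, 2, 0, 0]
R6 ← R6 − (1/3)·R2: [0, 0, -2, 0, 0]
R4 ← R4 + R3: [0, 0, 0, 0, 0]
R5 ← R5 + (1/2)·R3: [0, 0, 0, 0, 0]
R6 ← R6 − R3: [0, 0, 0, 0, 0]
Echelon form has 3 nonzero rows, so rank(A) = 3.
The rank gives the maximum number of linearly independent columns: 3.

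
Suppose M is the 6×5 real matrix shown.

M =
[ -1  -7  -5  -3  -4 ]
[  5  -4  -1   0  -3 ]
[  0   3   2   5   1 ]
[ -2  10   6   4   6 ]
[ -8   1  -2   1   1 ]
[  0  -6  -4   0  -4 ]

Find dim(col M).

3

Row reduce to echelon form.
R2 ← R2 + (5)·R1: [0, -39, -26, -15, -23]
R4 ← R4 − (2)·R1: [0, 24, 16, 10, 14]
R5 ← R5 − (8)·R1: [0, 57, 38, 25, 33]
R3 ← R3 + (1/13)·R2: [0, 0, 0, 50/13, -10/13]
R4 ← R4 + (8/13)·R2: [0, 0, 0, 10/13, -2/13]
R5 ← R5 + (19/13)·R2: [0, 0, 0, 40/13, -8/13]
R6 ← R6 − (2/13)·R2: [0, 0, 0, 30/13, -6/13]
R4 ← R4 − (1/5)·R3: [0, 0, 0, 0, 0]
R5 ← R5 − (4/5)·R3: [0, 0, 0, 0, 0]
R6 ← R6 − (3/5)·R3: [0, 0, 0, 0, 0]
Echelon form has 3 nonzero rows, so rank(M) = 3.
The column space has dimension equal to the rank: 3.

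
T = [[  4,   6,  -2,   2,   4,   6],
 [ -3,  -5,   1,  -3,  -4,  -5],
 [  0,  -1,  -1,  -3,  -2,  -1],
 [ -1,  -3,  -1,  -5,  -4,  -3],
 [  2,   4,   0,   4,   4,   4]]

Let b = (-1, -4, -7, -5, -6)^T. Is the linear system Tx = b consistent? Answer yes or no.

Row reduce the augmented matrix [T | b].
R2 ← R2 + (3/4)·R1: [0, -1/2, -1/2, -3/2, -1, -1/2, -19/4]
R4 ← R4 + (1/4)·R1: [0, -3/2, -3/2, -9/2, -3, -3/2, -21/4]
R5 ← R5 − (1/2)·R1: [0, 1, 1, 3, 2, 1, -11/2]
R3 ← R3 − (2)·R2: [0, 0, 0, 0, 0, 0, 5/2]
R4 ← R4 − (3)·R2: [0, 0, 0, 0, 0, 0, 9]
R5 ← R5 + (2)·R2: [0, 0, 0, 0, 0, 0, -15]
R4 ← R4 − (18/5)·R3: [0, 0, 0, 0, 0, 0, 0]
R5 ← R5 + (6)·R3: [0, 0, 0, 0, 0, 0, 0]
The echelon form has 3 nonzero rows; the last pivot sits in the augmented column, so rank(T) = 2 but rank([T|b]) = 3.
Since the ranks differ, the system is inconsistent.

no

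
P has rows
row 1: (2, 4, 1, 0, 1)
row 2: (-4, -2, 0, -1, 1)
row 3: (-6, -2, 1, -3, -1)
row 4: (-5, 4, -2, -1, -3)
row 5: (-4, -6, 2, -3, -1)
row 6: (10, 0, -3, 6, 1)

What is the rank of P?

Row reduce to echelon form.
R2 ← R2 + (2)·R1: [0, 6, 2, -1, 3]
R3 ← R3 + (3)·R1: [0, 10, 4, -3, 2]
R4 ← R4 + (5/2)·R1: [0, 14, 1/2, -1, -1/2]
R5 ← R5 + (2)·R1: [0, 2, 4, -3, 1]
R6 ← R6 − (5)·R1: [0, -20, -8, 6, -4]
R3 ← R3 − (5/3)·R2: [0, 0, 2/3, -4/3, -3]
R4 ← R4 − (7/3)·R2: [0, 0, -25/6, 4/3, -15/2]
R5 ← R5 − (1/3)·R2: [0, 0, 10/3, -8/3, 0]
R6 ← R6 + (10/3)·R2: [0, 0, -4/3, 8/3, 6]
R4 ← R4 + (25/4)·R3: [0, 0, 0, -7, -105/4]
R5 ← R5 − (5)·R3: [0, 0, 0, 4, 15]
R6 ← R6 + (2)·R3: [0, 0, 0, 0, 0]
R5 ← R5 + (4/7)·R4: [0, 0, 0, 0, 0]
Echelon form has 4 nonzero rows, so rank(P) = 4.

4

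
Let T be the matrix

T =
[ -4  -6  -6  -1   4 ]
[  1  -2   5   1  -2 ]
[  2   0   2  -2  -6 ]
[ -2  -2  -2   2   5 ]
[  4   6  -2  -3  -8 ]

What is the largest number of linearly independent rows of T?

Row reduce to echelon form.
R2 ← R2 + (1/4)·R1: [0, -7/2, 7/2, 3/4, -1]
R3 ← R3 + (1/2)·R1: [0, -3, -1, -5/2, -4]
R4 ← R4 − (1/2)·R1: [0, 1, 1, 5/2, 3]
R5 ← R5 + R1: [0, 0, -8, -4, -4]
R3 ← R3 − (6/7)·R2: [0, 0, -4, -22/7, -22/7]
R4 ← R4 + (2/7)·R2: [0, 0, 2, 19/7, 19/7]
R4 ← R4 + (1/2)·R3: [0, 0, 0, 8/7, 8/7]
R5 ← R5 − (2)·R3: [0, 0, 0, 16/7, 16/7]
R5 ← R5 − (2)·R4: [0, 0, 0, 0, 0]
Echelon form has 4 nonzero rows, so rank(T) = 4.
The rank gives the maximum number of linearly independent rows: 4.

4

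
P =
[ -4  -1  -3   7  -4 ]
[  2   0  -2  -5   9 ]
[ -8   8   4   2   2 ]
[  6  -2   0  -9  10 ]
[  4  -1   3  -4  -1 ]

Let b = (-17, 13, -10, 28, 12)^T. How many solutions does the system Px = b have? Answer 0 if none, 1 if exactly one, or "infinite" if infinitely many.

infinite

Row reduce the augmented matrix [P | b].
R2 ← R2 + (1/2)·R1: [0, -1/2, -7/2, -3/2, 7, 9/2]
R3 ← R3 − (2)·R1: [0, 10, 10, -12, 10, 24]
R4 ← R4 + (3/2)·R1: [0, -7/2, -9/2, 3/2, 4, 5/2]
R5 ← R5 + R1: [0, -2, 0, 3, -5, -5]
R3 ← R3 + (20)·R2: [0, 0, -60, -42, 150, 114]
R4 ← R4 − (7)·R2: [0, 0, 20, 12, -45, -29]
R5 ← R5 − (4)·R2: [0, 0, 14, 9, -33, -23]
R4 ← R4 + (1/3)·R3: [0, 0, 0, -2, 5, 9]
R5 ← R5 + (7/30)·R3: [0, 0, 0, -4/5, 2, 18/5]
R5 ← R5 − (2/5)·R4: [0, 0, 0, 0, 0, 0]
The echelon form has 4 nonzero rows, and every pivot lies in the first 5 columns, so rank(P) = rank([P|b]) = 4.
The system is consistent.
rank = 4 < 5 unknowns, so there are infinitely many solutions.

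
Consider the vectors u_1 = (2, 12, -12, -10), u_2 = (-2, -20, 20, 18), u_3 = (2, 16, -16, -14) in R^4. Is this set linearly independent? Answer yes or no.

no

Form the matrix with these vectors as rows and row reduce.
R2 ← R2 + R1: [0, -8, 8, 8]
R3 ← R3 − R1: [0, 4, -4, -4]
R3 ← R3 + (1/2)·R2: [0, 0, 0, 0]
2 nonzero rows, so the 3 vectors span a space of dimension 2.
Since 2 < 3, the vectors are linearly dependent.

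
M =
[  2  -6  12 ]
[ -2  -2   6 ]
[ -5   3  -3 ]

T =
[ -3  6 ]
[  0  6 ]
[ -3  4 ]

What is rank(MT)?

First compute MT:
[[-42,  24],
 [-12,   0],
 [ 24, -24]]
Now row reduce the product.
R2 ← R2 − (2/7)·R1: [0, -48/7]
R3 ← R3 + (4/7)·R1: [0, -72/7]
R3 ← R3 − (3/2)·R2: [0, 0]
2 nonzero rows, so rank(MT) = 2.

2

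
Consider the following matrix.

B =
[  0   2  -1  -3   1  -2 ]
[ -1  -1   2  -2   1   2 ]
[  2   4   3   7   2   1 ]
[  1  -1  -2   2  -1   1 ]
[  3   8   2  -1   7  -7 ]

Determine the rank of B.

5

Row reduce to echelon form.
Swap R1 ↔ R2
R3 ← R3 + (2)·R1: [0, 2, 7, 3, 4, 5]
R4 ← R4 + R1: [0, -2, 0, 0, 0, 3]
R5 ← R5 + (3)·R1: [0, 5, 8, -7, 10, -1]
R3 ← R3 − R2: [0, 0, 8, 6, 3, 7]
R4 ← R4 + R2: [0, 0, -1, -3, 1, 1]
R5 ← R5 − (5/2)·R2: [0, 0, 21/2, 1/2, 15/2, 4]
R4 ← R4 + (1/8)·R3: [0, 0, 0, -9/4, 11/8, 15/8]
R5 ← R5 − (21/16)·R3: [0, 0, 0, -59/8, 57/16, -83/16]
R5 ← R5 − (59/18)·R4: [0, 0, 0, 0, -17/18, -34/3]
Echelon form has 5 nonzero rows, so rank(B) = 5.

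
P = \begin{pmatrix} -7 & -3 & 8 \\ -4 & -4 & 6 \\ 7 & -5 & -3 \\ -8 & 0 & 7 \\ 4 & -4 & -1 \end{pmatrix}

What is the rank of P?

Row reduce to echelon form.
R2 ← R2 − (4/7)·R1: [0, -16/7, 10/7]
R3 ← R3 + R1: [0, -8, 5]
R4 ← R4 − (8/7)·R1: [0, 24/7, -15/7]
R5 ← R5 + (4/7)·R1: [0, -40/7, 25/7]
R3 ← R3 − (7/2)·R2: [0, 0, 0]
R4 ← R4 + (3/2)·R2: [0, 0, 0]
R5 ← R5 − (5/2)·R2: [0, 0, 0]
Echelon form has 2 nonzero rows, so rank(P) = 2.

2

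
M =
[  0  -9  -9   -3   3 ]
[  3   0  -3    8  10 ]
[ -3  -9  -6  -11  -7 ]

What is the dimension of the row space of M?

2

Row reduce to echelon form.
Swap R1 ↔ R2
R3 ← R3 + R1: [0, -9, -9, -3, 3]
R3 ← R3 − R2: [0, 0, 0, 0, 0]
Echelon form has 2 nonzero rows, so rank(M) = 2.
The row space has dimension equal to the rank: 2.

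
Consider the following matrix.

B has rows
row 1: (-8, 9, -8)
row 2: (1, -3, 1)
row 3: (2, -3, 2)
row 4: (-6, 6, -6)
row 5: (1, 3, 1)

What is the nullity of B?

Row reduce to echelon form.
R2 ← R2 + (1/8)·R1: [0, -15/8, 0]
R3 ← R3 + (1/4)·R1: [0, -3/4, 0]
R4 ← R4 − (3/4)·R1: [0, -3/4, 0]
R5 ← R5 + (1/8)·R1: [0, 33/8, 0]
R3 ← R3 − (2/5)·R2: [0, 0, 0]
R4 ← R4 − (2/5)·R2: [0, 0, 0]
R5 ← R5 + (11/5)·R2: [0, 0, 0]
2 nonzero rows, so rank(B) = 2.
B has 3 columns; by rank–nullity, nullity = 3 − 2 = 1.

1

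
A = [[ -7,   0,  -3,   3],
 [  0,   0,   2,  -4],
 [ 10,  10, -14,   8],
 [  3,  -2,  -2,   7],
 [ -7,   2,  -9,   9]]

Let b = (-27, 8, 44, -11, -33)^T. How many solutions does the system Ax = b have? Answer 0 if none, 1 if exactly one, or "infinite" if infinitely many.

1

Row reduce the augmented matrix [A | b].
R3 ← R3 + (10/7)·R1: [0, 10, -128/7, 86/7, 38/7]
R4 ← R4 + (3/7)·R1: [0, -2, -23/7, 58/7, -158/7]
R5 ← R5 − R1: [0, 2, -6, 6, -6]
Swap R2 ↔ R3
R4 ← R4 + (1/5)·R2: [0, 0, -243/35, 376/35, -752/35]
R5 ← R5 − (1/5)·R2: [0, 0, -82/35, 124/35, -248/35]
R4 ← R4 + (243/70)·R3: [0, 0, 0, -22/7, 44/7]
R5 ← R5 + (41/35)·R3: [0, 0, 0, -8/7, 16/7]
R5 ← R5 − (4/11)·R4: [0, 0, 0, 0, 0]
The echelon form has 4 nonzero rows, and every pivot lies in the first 4 columns, so rank(A) = rank([A|b]) = 4.
The system is consistent.
rank = 4 = number of unknowns, so the solution is unique.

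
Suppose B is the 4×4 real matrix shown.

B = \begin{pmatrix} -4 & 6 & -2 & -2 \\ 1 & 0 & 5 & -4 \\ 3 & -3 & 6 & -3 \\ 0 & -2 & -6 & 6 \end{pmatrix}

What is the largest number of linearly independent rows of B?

2

Row reduce to echelon form.
R2 ← R2 + (1/4)·R1: [0, 3/2, 9/2, -9/2]
R3 ← R3 + (3/4)·R1: [0, 3/2, 9/2, -9/2]
R3 ← R3 − R2: [0, 0, 0, 0]
R4 ← R4 + (4/3)·R2: [0, 0, 0, 0]
Echelon form has 2 nonzero rows, so rank(B) = 2.
The rank gives the maximum number of linearly independent rows: 2.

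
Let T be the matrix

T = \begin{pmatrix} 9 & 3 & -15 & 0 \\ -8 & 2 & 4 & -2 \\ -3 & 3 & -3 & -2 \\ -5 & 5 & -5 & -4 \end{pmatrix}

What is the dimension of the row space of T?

Row reduce to echelon form.
R2 ← R2 + (8/9)·R1: [0, 14/3, -28/3, -2]
R3 ← R3 + (1/3)·R1: [0, 4, -8, -2]
R4 ← R4 + (5/9)·R1: [0, 20/3, -40/3, -4]
R3 ← R3 − (6/7)·R2: [0, 0, 0, -2/7]
R4 ← R4 − (10/7)·R2: [0, 0, 0, -8/7]
R4 ← R4 − (4)·R3: [0, 0, 0, 0]
Echelon form has 3 nonzero rows, so rank(T) = 3.
The row space has dimension equal to the rank: 3.

3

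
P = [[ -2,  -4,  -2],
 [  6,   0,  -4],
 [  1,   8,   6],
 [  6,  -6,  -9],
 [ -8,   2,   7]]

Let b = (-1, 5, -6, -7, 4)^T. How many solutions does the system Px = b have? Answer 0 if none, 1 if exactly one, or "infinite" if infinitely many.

Row reduce the augmented matrix [P | b].
R2 ← R2 + (3)·R1: [0, -12, -10, 2]
R3 ← R3 + (1/2)·R1: [0, 6, 5, -13/2]
R4 ← R4 + (3)·R1: [0, -18, -15, -10]
R5 ← R5 − (4)·R1: [0, 18, 15, 8]
R3 ← R3 + (1/2)·R2: [0, 0, 0, -11/2]
R4 ← R4 − (3/2)·R2: [0, 0, 0, -13]
R5 ← R5 + (3/2)·R2: [0, 0, 0, 11]
R4 ← R4 − (26/11)·R3: [0, 0, 0, 0]
R5 ← R5 + (2)·R3: [0, 0, 0, 0]
The echelon form has 3 nonzero rows; the last pivot sits in the augmented column, so rank(P) = 2 but rank([P|b]) = 3.
Since the ranks differ, the system is inconsistent.
It has no solutions.

0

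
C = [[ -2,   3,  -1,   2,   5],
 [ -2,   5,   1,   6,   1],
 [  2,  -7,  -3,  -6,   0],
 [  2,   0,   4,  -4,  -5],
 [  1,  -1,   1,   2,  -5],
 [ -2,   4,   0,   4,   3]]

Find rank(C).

3

Row reduce to echelon form.
R2 ← R2 − R1: [0, 2, 2, 4, -4]
R3 ← R3 + R1: [0, -4, -4, -4, 5]
R4 ← R4 + R1: [0, 3, 3, -2, 0]
R5 ← R5 + (1/2)·R1: [0, 1/2, 1/2, 3, -5/2]
R6 ← R6 − R1: [0, 1, 1, 2, -2]
R3 ← R3 + (2)·R2: [0, 0, 0, 4, -3]
R4 ← R4 − (3/2)·R2: [0, 0, 0, -8, 6]
R5 ← R5 − (1/4)·R2: [0, 0, 0, 2, -3/2]
R6 ← R6 − (1/2)·R2: [0, 0, 0, 0, 0]
R4 ← R4 + (2)·R3: [0, 0, 0, 0, 0]
R5 ← R5 − (1/2)·R3: [0, 0, 0, 0, 0]
Echelon form has 3 nonzero rows, so rank(C) = 3.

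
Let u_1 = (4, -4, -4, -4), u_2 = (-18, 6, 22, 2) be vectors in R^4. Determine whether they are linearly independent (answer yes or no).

Form the matrix with these vectors as rows and row reduce.
R2 ← R2 + (9/2)·R1: [0, -12, 4, -16]
2 nonzero rows, so the 2 vectors span a space of dimension 2.
Since 2 = 2, the vectors are linearly independent.

yes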